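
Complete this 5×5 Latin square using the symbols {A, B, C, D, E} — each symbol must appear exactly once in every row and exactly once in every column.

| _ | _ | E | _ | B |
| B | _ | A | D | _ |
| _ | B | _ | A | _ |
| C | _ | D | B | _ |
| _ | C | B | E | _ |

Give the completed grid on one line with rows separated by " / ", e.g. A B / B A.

(r1,c4): row 1 has {B,E}; column 4 has {A,B,D,E}, so it must be C.
(r2,c2): row 2 has {A,B,D}; column 2 has {B,C}, so it must be E.
(r2,c5): row 2 has {A,B,D,E}; column 5 has {B}, so it must be C.
(r3,c3): row 3 has {A,B}; column 3 has {A,B,D,E}, so it must be C.
(r4,c2): row 4 has {B,C,D}; column 2 has {B,C,E}, so it must be A.
(r4,c5): row 4 has {A,B,C,D}; column 5 has {B,C}, so it must be E.
(r1,c2): row 1 has {B,C,E}; column 2 has {A,B,C,E}, so it must be D.
(r3,c5): row 3 has {A,B,C}; column 5 has {B,C,E}, so it must be D.
(r5,c5): row 5 has {B,C,E}; column 5 has {B,C,D,E}, so it must be A.
(r1,c1): row 1 has {B,C,D,E}; column 1 has {B,C}, so it must be A.
(r3,c1): row 3 has {A,B,C,D}; column 1 has {A,B,C}, so it must be E.
(r5,c1): row 5 has {A,B,C,E}; column 1 has {A,B,C,E}, so it must be D.

A D E C B / B E A D C / E B C A D / C A D B E / D C B E A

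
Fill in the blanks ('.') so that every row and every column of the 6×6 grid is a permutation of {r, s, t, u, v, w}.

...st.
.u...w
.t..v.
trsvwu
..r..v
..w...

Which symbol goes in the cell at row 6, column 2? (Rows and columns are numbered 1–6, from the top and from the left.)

(r1,c6) = r
(r3,c3) = u
(r3,c6) = s
(r6,c6) = t
(r1,c3) = v
(r2,c3) = t
(r2,c4) = r
(r2,c5) = s
(r3,c4) = w
(r5,c5) = u
(r6,c4) = u
(r6,c5) = r
(r1,c2) = w
(r2,c1) = v
(r3,c1) = r
(r5,c2) = s
(r5,c4) = t
(r6,c1) = s
(r6,c2) = v

v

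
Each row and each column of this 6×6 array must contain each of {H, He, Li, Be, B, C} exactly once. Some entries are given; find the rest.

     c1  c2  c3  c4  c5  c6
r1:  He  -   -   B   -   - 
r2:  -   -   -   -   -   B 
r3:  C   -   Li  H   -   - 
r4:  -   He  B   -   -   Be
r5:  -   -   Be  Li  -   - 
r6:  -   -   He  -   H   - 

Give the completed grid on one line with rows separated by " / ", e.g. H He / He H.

He H C B Be Li / Be Li H He C B / C Be Li H B He / H He B C Li Be / B C Be Li He H / Li B He Be H C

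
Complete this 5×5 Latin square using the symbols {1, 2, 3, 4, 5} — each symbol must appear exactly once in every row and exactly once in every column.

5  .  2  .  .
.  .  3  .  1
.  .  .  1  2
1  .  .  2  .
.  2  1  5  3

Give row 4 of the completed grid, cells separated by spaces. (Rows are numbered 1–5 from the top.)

1 3 4 2 5

At row 1, column 5: row 1 has {2,5}; column 5 has {1,2,3}; that leaves 4.
At row 2, column 4: row 2 has {1,3}; column 4 has {1,2,5}; that leaves 4.
At row 4, column 5: row 4 has {1,2}; column 5 has {1,2,3,4}; that leaves 5.
At row 5, column 1: row 5 has {1,2,3,5}; column 1 has {1,5}; that leaves 4.
At row 1, column 4: row 1 has {2,4,5}; column 4 has {1,2,4,5}; that leaves 3.
At row 2, column 1: row 2 has {1,3,4}; column 1 has {1,4,5}; that leaves 2.
At row 2, column 2: row 2 has {1,2,3,4}; column 2 has {2}; that leaves 5.
At row 3, column 1: row 3 has {1,2}; column 1 has {1,2,4,5}; that leaves 3.
At row 3, column 2: row 3 has {1,2,3}; column 2 has {2,5}; that leaves 4.
At row 3, column 3: row 3 has {1,2,3,4}; column 3 has {1,2,3}; that leaves 5.
At row 4, column 2: row 4 has {1,2,5}; column 2 has {2,4,5}; that leaves 3.
At row 4, column 3: row 4 has {1,2,3,5}; column 3 has {1,2,3,5}; that leaves 4.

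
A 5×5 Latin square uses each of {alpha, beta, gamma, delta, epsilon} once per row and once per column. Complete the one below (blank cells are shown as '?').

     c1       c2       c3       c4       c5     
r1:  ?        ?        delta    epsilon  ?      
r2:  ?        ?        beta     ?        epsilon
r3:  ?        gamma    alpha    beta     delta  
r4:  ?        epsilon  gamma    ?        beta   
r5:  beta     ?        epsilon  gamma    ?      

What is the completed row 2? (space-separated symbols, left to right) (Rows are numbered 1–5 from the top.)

gamma alpha beta delta epsilon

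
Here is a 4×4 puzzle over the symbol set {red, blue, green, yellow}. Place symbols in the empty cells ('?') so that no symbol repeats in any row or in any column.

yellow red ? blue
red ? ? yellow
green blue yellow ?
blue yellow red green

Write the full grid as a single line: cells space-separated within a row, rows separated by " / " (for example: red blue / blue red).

(r1,c3) = green
(r2,c2) = green
(r2,c3) = blue
(r3,c4) = red

yellow red green blue / red green blue yellow / green blue yellow red / blue yellow red green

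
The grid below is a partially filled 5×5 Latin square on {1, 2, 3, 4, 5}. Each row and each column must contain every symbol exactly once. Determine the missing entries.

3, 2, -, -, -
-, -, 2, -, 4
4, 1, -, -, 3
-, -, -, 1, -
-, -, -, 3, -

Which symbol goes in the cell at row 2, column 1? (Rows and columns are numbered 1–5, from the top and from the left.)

Cell (r2,c4): row 2 has {2,4}; column 4 has {1,3} → 5.
Cell (r3,c3): row 3 has {1,3,4}; column 3 has {2} → 5.
Cell (r3,c4): row 3 has {1,3,4,5}; column 4 has {1,3,5} → 2.
Cell (r1,c4): row 1 has {2,3}; column 4 has {1,2,3,5} → 4.
Cell (r2,c1): row 2 has {2,4,5}; column 1 has {3,4} → 1.

1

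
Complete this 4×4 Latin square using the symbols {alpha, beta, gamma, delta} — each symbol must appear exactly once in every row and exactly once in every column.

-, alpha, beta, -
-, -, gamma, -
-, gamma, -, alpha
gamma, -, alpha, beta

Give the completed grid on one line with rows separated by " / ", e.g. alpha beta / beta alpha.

At row 1, column 1: row 1 has {alpha,beta}; column 1 has {gamma}; that leaves delta.
At row 1, column 4: row 1 has {alpha,beta,delta}; column 4 has {alpha,beta}; that leaves gamma.
At row 2, column 4: row 2 has {gamma}; column 4 has {alpha,beta,gamma}; that leaves delta.
At row 3, column 1: row 3 has {alpha,gamma}; column 1 has {gamma,delta}; that leaves beta.
At row 3, column 3: row 3 has {alpha,beta,gamma}; column 3 has {alpha,beta,gamma}; that leaves delta.
At row 4, column 2: row 4 has {alpha,beta,gamma}; column 2 has {alpha,gamma}; that leaves delta.
At row 2, column 1: row 2 has {gamma,delta}; column 1 has {beta,gamma,delta}; that leaves alpha.
At row 2, column 2: row 2 has {alpha,gamma,delta}; column 2 has {alpha,gamma,delta}; that leaves beta.

delta alpha beta gamma / alpha beta gamma delta / beta gamma delta alpha / gamma delta alpha beta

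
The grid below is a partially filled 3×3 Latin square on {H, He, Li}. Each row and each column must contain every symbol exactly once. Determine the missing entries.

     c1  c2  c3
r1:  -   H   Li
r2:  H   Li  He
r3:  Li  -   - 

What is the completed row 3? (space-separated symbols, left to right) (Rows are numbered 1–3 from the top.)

Li He H

(r1,c1) = He
(r3,c2) = He
(r3,c3) = H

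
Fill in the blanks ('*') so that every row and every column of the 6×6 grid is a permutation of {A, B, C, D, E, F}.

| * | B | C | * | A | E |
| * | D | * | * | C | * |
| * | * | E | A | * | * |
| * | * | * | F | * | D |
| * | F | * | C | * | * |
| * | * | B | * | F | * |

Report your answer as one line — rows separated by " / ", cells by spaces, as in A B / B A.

F B C D A E / E D F B C A / B C E A D F / C E A F B D / A F D C E B / D A B E F C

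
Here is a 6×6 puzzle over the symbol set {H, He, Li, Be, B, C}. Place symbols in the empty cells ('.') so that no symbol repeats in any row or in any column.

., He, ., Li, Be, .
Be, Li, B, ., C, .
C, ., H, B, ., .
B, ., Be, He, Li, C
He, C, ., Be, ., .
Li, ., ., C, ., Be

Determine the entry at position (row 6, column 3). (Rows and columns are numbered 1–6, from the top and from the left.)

He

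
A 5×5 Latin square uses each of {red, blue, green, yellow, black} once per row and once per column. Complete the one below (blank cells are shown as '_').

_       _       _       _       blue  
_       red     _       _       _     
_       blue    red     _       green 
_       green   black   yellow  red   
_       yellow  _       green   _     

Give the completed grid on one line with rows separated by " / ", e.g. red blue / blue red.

(r1,c2) = black
(r1,c4) = red
(r3,c4) = black
(r4,c1) = blue
(r5,c3) = blue
(r5,c5) = black
(r2,c4) = blue
(r2,c5) = yellow
(r3,c1) = yellow
(r5,c1) = red
(r1,c1) = green
(r1,c3) = yellow
(r2,c1) = black
(r2,c3) = green

green black yellow red blue / black red green blue yellow / yellow blue red black green / blue green black yellow red / red yellow blue green black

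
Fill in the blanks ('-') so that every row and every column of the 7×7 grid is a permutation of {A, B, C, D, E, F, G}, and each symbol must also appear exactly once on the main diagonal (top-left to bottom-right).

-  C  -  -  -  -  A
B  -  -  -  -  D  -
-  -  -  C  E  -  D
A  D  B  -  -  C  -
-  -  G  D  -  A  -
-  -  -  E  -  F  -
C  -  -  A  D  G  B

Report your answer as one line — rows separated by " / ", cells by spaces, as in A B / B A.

D C F B G E A / B E C F A D G / F G A C E B D / A D B G F C E / E B G D C A F / G A D E B F C / C F E A D G B

(r3,c3) = A
(r3,c6) = B
(r4,c4) = G
(r4,c5) = F
(r4,c7) = E
(r5,c5) = C
(r5,c7) = F
(r1,c6) = E
(r2,c2) = E
(r2,c4) = F
(r5,c1) = E
(r5,c2) = B
(r7,c2) = F
(r7,c3) = E
(r1,c1) = D
(r1,c3) = F
(r1,c4) = B
(r1,c5) = G
(r2,c3) = C
(r2,c5) = A
(r2,c7) = G
(r3,c2) = G
(r6,c1) = G
(r6,c2) = A
(r6,c3) = D
(r6,c5) = B
(r6,c7) = C
(r3,c1) = F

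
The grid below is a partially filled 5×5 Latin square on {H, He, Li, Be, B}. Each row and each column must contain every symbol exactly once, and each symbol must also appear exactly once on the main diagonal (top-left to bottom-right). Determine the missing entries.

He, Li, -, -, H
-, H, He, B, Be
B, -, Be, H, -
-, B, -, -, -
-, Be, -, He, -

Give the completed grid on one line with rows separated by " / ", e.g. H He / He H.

Cell (r1,c3): row 1 has {H,He,Li}; column 3 has {He,Be} → B.
Cell (r1,c4): row 1 has {H,He,Li,B}; column 4 has {H,He,B} → Be.
Cell (r2,c1): row 2 has {H,He,Be,B}; column 1 has {He,B} → Li.
Cell (r3,c2): row 3 has {H,Be,B}; column 2 has {H,Li,Be,B} → He.
Cell (r3,c5): row 3 has {H,He,Be,B}; column 5 has {H,Be} → Li.
Cell (r4,c4): row 4 has {B}; column 4 has {H,He,Be,B}; the diagonal has {H,He,Be} → Li.
Cell (r4,c5): row 4 has {Li,B}; column 5 has {H,Li,Be} → He.
Cell (r5,c1): row 5 has {He,Be}; column 1 has {He,Li,B} → H.
Cell (r5,c3): row 5 has {H,He,Be}; column 3 has {He,Be,B} → Li.
Cell (r5,c5): row 5 has {H,He,Li,Be}; column 5 has {H,He,Li,Be}; the diagonal has {H,He,Li,Be} → B.
Cell (r4,c1): row 4 has {He,Li,B}; column 1 has {H,He,Li,B} → Be.
Cell (r4,c3): row 4 has {He,Li,Be,B}; column 3 has {He,Li,Be,B} → H.

He Li B Be H / Li H He B Be / B He Be H Li / Be B H Li He / H Be Li He B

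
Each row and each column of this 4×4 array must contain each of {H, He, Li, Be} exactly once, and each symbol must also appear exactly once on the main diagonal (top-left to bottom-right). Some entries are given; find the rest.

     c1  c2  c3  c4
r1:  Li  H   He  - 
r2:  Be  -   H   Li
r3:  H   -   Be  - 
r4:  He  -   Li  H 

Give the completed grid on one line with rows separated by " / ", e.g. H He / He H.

Li H He Be / Be He H Li / H Li Be He / He Be Li H

At row 1, column 4: row 1 has {H,He,Li}; column 4 has {H,Li}; that leaves Be.
At row 2, column 2: row 2 has {H,Li,Be}; column 2 has {H}; the diagonal has {H,Li,Be}; that leaves He.
At row 3, column 2: row 3 has {H,Be}; column 2 has {H,He}; that leaves Li.
At row 3, column 4: row 3 has {H,Li,Be}; column 4 has {H,Li,Be}; that leaves He.
At row 4, column 2: row 4 has {H,He,Li}; column 2 has {H,He,Li}; that leaves Be.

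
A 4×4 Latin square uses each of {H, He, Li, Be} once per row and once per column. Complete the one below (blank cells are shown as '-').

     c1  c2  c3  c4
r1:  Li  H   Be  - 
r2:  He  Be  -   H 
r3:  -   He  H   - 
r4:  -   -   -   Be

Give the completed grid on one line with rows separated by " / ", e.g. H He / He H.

Li H Be He / He Be Li H / Be He H Li / H Li He Be

(r1,c4) = He
(r2,c3) = Li
(r3,c1) = Be
(r3,c4) = Li
(r4,c1) = H
(r4,c2) = Li
(r4,c3) = He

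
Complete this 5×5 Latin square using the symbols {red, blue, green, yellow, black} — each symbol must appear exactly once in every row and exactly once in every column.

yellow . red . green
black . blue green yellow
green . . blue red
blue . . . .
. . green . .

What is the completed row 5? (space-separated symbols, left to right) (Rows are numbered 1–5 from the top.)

red black green yellow blue

At row 1, column 4: row 1 has {red,green,yellow}; column 4 has {blue,green}; that leaves black.
At row 2, column 2: row 2 has {blue,green,yellow,black}; column 2 is empty so far; that leaves red.
At row 4, column 5: row 4 has {blue}; column 5 has {red,green,yellow}; that leaves black.
At row 5, column 1: row 5 has {green}; column 1 has {blue,green,yellow,black}; that leaves red.
At row 5, column 4: row 5 has {red,green}; column 4 has {blue,green,black}; that leaves yellow.
At row 5, column 5: row 5 has {red,green,yellow}; column 5 has {red,green,yellow,black}; that leaves blue.
At row 1, column 2: row 1 has {red,green,yellow,black}; column 2 has {red}; that leaves blue.
At row 4, column 3: row 4 has {blue,black}; column 3 has {red,blue,green}; that leaves yellow.
At row 4, column 4: row 4 has {blue,yellow,black}; column 4 has {blue,green,yellow,black}; that leaves red.
At row 5, column 2: row 5 has {red,blue,green,yellow}; column 2 has {red,blue}; that leaves black.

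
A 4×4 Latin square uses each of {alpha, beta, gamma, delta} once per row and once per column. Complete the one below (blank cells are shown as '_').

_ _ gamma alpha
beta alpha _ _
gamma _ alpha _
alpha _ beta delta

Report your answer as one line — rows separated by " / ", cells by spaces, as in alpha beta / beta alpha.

delta beta gamma alpha / beta alpha delta gamma / gamma delta alpha beta / alpha gamma beta delta

(r1,c1) = delta
(r1,c2) = beta
(r2,c3) = delta
(r2,c4) = gamma
(r3,c2) = delta
(r3,c4) = beta
(r4,c2) = gamma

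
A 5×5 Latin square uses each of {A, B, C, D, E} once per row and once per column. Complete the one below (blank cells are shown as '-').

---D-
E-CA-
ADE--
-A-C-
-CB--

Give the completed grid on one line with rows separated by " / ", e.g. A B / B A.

C E A D B / E B C A D / A D E B C / B A D C E / D C B E A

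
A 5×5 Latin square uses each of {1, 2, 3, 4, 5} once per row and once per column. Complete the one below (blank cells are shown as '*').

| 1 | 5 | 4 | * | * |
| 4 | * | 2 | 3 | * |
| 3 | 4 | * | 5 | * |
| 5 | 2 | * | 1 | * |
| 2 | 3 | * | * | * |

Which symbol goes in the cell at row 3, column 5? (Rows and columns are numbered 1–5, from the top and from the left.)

2

Cell (r1,c4): row 1 has {1,4,5}; column 4 has {1,3,5} → 2.
Cell (r1,c5): row 1 has {1,2,4,5}; column 5 is empty so far → 3.
Cell (r2,c2): row 2 has {2,3,4}; column 2 has {2,3,4,5} → 1.
Cell (r2,c5): row 2 has {1,2,3,4}; column 5 has {3} → 5.
Cell (r3,c3): row 3 has {3,4,5}; column 3 has {2,4} → 1.
Cell (r3,c5): row 3 has {1,3,4,5}; column 5 has {3,5} → 2.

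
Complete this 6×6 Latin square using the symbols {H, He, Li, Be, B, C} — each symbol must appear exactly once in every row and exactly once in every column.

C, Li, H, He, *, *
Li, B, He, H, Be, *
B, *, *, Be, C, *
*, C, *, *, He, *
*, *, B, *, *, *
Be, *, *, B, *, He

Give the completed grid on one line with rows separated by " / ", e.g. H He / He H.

C Li H He B Be / Li B He H Be C / B He Li Be C H / H C Be Li He B / He Be B C H Li / Be H C B Li He

(r1,c5) = B
(r1,c6) = Be
(r2,c6) = C
(r3,c3) = Li
(r3,c6) = H
(r4,c1) = H
(r4,c3) = Be
(r4,c4) = Li
(r4,c6) = B
(r5,c1) = He
(r5,c4) = C
(r5,c6) = Li
(r6,c2) = H
(r6,c3) = C
(r6,c5) = Li
(r3,c2) = He
(r5,c2) = Be
(r5,c5) = H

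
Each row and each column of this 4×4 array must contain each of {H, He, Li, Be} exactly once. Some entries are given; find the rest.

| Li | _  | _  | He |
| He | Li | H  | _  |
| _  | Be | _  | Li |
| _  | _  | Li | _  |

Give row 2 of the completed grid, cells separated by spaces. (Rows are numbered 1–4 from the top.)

He Li H Be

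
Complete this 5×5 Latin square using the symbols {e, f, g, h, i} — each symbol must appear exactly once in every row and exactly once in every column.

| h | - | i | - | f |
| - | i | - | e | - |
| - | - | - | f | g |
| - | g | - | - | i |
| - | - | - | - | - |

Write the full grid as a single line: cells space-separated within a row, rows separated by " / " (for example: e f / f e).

At row 1, column 2: row 1 has {f,h,i}; column 2 has {g,i}; that leaves e.
At row 1, column 4: row 1 has {e,f,h,i}; column 4 has {e,f}; that leaves g.
At row 2, column 5: row 2 has {e,i}; column 5 has {f,g,i}; that leaves h.
At row 3, column 2: row 3 has {f,g}; column 2 has {e,g,i}; that leaves h.
At row 3, column 3: row 3 has {f,g,h}; column 3 has {i}; that leaves e.
At row 4, column 4: row 4 has {g,i}; column 4 has {e,f,g}; that leaves h.
At row 5, column 2: row 5 is empty so far; column 2 has {e,g,h,i}; that leaves f.
At row 5, column 4: row 5 has {f}; column 4 has {e,f,g,h}; that leaves i.
At row 5, column 5: row 5 has {f,i}; column 5 has {f,g,h,i}; that leaves e.
At row 3, column 1: row 3 has {e,f,g,h}; column 1 has {h}; that leaves i.
At row 4, column 3: row 4 has {g,h,i}; column 3 has {e,i}; that leaves f.
At row 5, column 1: row 5 has {e,f,i}; column 1 has {h,i}; that leaves g.
At row 5, column 3: row 5 has {e,f,g,i}; column 3 has {e,f,i}; that leaves h.
At row 2, column 1: row 2 has {e,h,i}; column 1 has {g,h,i}; that leaves f.
At row 2, column 3: row 2 has {e,f,h,i}; column 3 has {e,f,h,i}; that leaves g.
At row 4, column 1: row 4 has {f,g,h,i}; column 1 has {f,g,h,i}; that leaves e.

h e i g f / f i g e h / i h e f g / e g f h i / g f h i e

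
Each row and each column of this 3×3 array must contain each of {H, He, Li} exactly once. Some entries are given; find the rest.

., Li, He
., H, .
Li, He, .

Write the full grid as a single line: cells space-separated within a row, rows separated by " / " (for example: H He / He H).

H Li He / He H Li / Li He H

Cell (r1,c1): row 1 has {He,Li}; column 1 has {Li} → H.
Cell (r2,c1): row 2 has {H}; column 1 has {H,Li} → He.
Cell (r2,c3): row 2 has {H,He}; column 3 has {He} → Li.
Cell (r3,c3): row 3 has {He,Li}; column 3 has {He,Li} → H.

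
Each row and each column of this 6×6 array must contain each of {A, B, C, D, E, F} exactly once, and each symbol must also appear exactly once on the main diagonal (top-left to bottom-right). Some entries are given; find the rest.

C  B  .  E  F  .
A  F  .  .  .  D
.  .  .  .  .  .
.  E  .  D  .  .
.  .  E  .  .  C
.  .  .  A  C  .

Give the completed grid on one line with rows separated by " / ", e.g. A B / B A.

C B D E F A / A F B C E D / E C A B D F / F E C D A B / D A E F B C / B D F A C E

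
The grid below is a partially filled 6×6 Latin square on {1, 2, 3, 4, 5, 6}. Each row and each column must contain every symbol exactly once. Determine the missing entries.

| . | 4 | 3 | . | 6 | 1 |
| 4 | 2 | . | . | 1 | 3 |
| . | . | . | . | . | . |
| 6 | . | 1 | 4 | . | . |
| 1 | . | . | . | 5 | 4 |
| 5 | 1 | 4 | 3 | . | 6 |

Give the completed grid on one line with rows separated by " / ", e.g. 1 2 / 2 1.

2 4 3 5 6 1 / 4 2 5 6 1 3 / 3 6 2 1 4 5 / 6 5 1 4 3 2 / 1 3 6 2 5 4 / 5 1 4 3 2 6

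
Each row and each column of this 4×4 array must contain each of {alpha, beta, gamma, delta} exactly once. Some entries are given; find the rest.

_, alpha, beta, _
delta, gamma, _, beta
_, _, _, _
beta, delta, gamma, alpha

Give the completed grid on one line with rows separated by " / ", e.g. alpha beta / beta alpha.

gamma alpha beta delta / delta gamma alpha beta / alpha beta delta gamma / beta delta gamma alpha

Cell (r1,c1): row 1 has {alpha,beta}; column 1 has {beta,delta} → gamma.
Cell (r1,c4): row 1 has {alpha,beta,gamma}; column 4 has {alpha,beta} → delta.
Cell (r2,c3): row 2 has {beta,gamma,delta}; column 3 has {beta,gamma} → alpha.
Cell (r3,c1): row 3 is empty so far; column 1 has {beta,gamma,delta} → alpha.
Cell (r3,c2): row 3 has {alpha}; column 2 has {alpha,gamma,delta} → beta.
Cell (r3,c3): row 3 has {alpha,beta}; column 3 has {alpha,beta,gamma} → delta.
Cell (r3,c4): row 3 has {alpha,beta,delta}; column 4 has {alpha,beta,delta} → gamma.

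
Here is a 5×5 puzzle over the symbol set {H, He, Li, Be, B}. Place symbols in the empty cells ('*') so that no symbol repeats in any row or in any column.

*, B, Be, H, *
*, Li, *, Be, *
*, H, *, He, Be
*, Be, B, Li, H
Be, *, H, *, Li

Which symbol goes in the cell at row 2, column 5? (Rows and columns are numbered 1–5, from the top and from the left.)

B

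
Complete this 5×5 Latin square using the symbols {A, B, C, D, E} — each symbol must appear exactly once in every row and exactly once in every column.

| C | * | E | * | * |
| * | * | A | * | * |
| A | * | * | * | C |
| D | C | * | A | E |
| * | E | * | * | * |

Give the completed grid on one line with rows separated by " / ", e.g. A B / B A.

Cell (r4,c3): row 4 has {A,C,D,E}; column 3 has {A,E} → B.
Cell (r5,c1): row 5 has {E}; column 1 has {A,C,D} → B.
Cell (r2,c1): row 2 has {A}; column 1 has {A,B,C,D} → E.
Cell (r3,c3): row 3 has {A,C}; column 3 has {A,B,E} → D.
Cell (r5,c3): row 5 has {B,E}; column 3 has {A,B,D,E} → C.
Cell (r5,c4): row 5 has {B,C,E}; column 4 has {A} → D.
Cell (r5,c5): row 5 has {B,C,D,E}; column 5 has {C,E} → A.
Cell (r1,c4): row 1 has {C,E}; column 4 has {A,D} → B.
Cell (r1,c5): row 1 has {B,C,E}; column 5 has {A,C,E} → D.
Cell (r2,c4): row 2 has {A,E}; column 4 has {A,B,D} → C.
Cell (r2,c5): row 2 has {A,C,E}; column 5 has {A,C,D,E} → B.
Cell (r3,c2): row 3 has {A,C,D}; column 2 has {C,E} → B.
Cell (r3,c4): row 3 has {A,B,C,D}; column 4 has {A,B,C,D} → E.
Cell (r1,c2): row 1 has {B,C,D,E}; column 2 has {B,C,E} → A.
Cell (r2,c2): row 2 has {A,B,C,E}; column 2 has {A,B,C,E} → D.

C A E B D / E D A C B / A B D E C / D C B A E / B E C D A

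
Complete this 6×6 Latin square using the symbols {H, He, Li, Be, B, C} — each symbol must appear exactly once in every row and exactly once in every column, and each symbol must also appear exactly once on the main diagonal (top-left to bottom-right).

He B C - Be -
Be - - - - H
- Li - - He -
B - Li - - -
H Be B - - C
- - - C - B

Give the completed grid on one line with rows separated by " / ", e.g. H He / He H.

He B C H Be Li / Be C He Li B H / C Li H B He Be / B H Li Be C He / H Be B He Li C / Li He Be C H B

(r1,c6) = Li
(r2,c2) = C
(r2,c3) = He
(r3,c1) = C
(r3,c6) = Be
(r4,c6) = He
(r5,c5) = Li
(r6,c1) = Li
(r6,c5) = H
(r1,c4) = H
(r2,c5) = B
(r3,c3) = H
(r3,c4) = B
(r4,c2) = H
(r4,c4) = Be
(r4,c5) = C
(r5,c4) = He
(r6,c2) = He
(r6,c3) = Be
(r2,c4) = Li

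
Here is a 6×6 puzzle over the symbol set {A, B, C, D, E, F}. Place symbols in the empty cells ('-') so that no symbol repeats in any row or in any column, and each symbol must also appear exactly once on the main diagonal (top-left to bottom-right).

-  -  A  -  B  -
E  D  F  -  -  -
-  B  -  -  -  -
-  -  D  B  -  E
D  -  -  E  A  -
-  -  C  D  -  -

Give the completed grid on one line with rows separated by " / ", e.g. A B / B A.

Cell (r2,c5): row 2 has {D,E,F}; column 5 has {A,B} → C.
Cell (r3,c3): row 3 has {B}; column 3 has {A,C,D,F}; the diagonal has {A,B,D} → E.
Cell (r4,c5): row 4 has {B,D,E}; column 5 has {A,B,C} → F.
Cell (r5,c3): row 5 has {A,D,E}; column 3 has {A,C,D,E,F} → B.
Cell (r6,c5): row 6 has {C,D}; column 5 has {A,B,C,F} → E.
Cell (r6,c6): row 6 has {C,D,E}; column 6 has {E}; the diagonal has {A,B,D,E} → F.
Cell (r1,c1): row 1 has {A,B}; column 1 has {D,E}; the diagonal has {A,B,D,E,F} → C.
Cell (r1,c4): row 1 has {A,B,C}; column 4 has {B,D,E} → F.
Cell (r1,c6): row 1 has {A,B,C,F}; column 6 has {E,F} → D.
Cell (r2,c4): row 2 has {C,D,E,F}; column 4 has {B,D,E,F} → A.
Cell (r2,c6): row 2 has {A,C,D,E,F}; column 6 has {D,E,F} → B.
Cell (r3,c4): row 3 has {B,E}; column 4 has {A,B,D,E,F} → C.
Cell (r3,c5): row 3 has {B,C,E}; column 5 has {A,B,C,E,F} → D.
Cell (r3,c6): row 3 has {B,C,D,E}; column 6 has {B,D,E,F} → A.
Cell (r4,c1): row 4 has {B,D,E,F}; column 1 has {C,D,E} → A.
Cell (r4,c2): row 4 has {A,B,D,E,F}; column 2 has {B,D} → C.
Cell (r5,c2): row 5 has {A,B,D,E}; column 2 has {B,C,D} → F.
Cell (r5,c6): row 5 has {A,B,D,E,F}; column 6 has {A,B,D,E,F} → C.
Cell (r6,c1): row 6 has {C,D,E,F}; column 1 has {A,C,D,E} → B.
Cell (r6,c2): row 6 has {B,C,D,E,F}; column 2 has {B,C,D,F} → A.
Cell (r1,c2): row 1 has {A,B,C,D,F}; column 2 has {A,B,C,D,F} → E.
Cell (r3,c1): row 3 has {A,B,C,D,E}; column 1 has {A,B,C,D,E} → F.

C E A F B D / E D F A C B / F B E C D A / A C D B F E / D F B E A C / B A C D E F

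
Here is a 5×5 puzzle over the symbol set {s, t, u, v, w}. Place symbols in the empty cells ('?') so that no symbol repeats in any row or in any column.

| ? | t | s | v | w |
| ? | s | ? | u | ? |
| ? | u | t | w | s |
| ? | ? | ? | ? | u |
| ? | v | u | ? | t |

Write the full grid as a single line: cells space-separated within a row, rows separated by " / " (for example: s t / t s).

u t s v w / t s w u v / v u t w s / s w v t u / w v u s t

(r1,c1) = u
(r2,c5) = v
(r3,c1) = v
(r4,c2) = w
(r4,c3) = v
(r5,c4) = s
(r2,c3) = w
(r4,c4) = t
(r5,c1) = w
(r2,c1) = t
(r4,c1) = s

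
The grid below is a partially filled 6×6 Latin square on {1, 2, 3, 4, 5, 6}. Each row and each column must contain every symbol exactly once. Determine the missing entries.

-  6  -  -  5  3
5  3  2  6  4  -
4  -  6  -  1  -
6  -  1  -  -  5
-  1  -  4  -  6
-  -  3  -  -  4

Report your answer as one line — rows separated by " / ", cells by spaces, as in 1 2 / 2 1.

2 6 4 1 5 3 / 5 3 2 6 4 1 / 4 5 6 3 1 2 / 6 4 1 2 3 5 / 3 1 5 4 2 6 / 1 2 3 5 6 4

(r1,c3) = 4
(r2,c6) = 1
(r3,c6) = 2
(r5,c3) = 5
(r3,c2) = 5
(r3,c4) = 3
(r4,c4) = 2
(r4,c5) = 3
(r5,c5) = 2
(r6,c2) = 2
(r6,c5) = 6
(r1,c4) = 1
(r4,c2) = 4
(r5,c1) = 3
(r6,c1) = 1
(r6,c4) = 5
(r1,c1) = 2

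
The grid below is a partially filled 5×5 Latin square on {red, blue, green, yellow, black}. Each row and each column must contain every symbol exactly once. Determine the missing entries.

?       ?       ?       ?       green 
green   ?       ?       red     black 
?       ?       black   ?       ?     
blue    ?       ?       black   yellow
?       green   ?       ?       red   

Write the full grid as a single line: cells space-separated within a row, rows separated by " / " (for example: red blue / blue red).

yellow black red blue green / green blue yellow red black / red yellow black green blue / blue red green black yellow / black green blue yellow red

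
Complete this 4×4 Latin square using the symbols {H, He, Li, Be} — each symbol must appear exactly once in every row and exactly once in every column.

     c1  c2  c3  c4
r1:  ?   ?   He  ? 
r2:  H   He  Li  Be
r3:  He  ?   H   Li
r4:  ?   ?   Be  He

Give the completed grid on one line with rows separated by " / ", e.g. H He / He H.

Be Li He H / H He Li Be / He Be H Li / Li H Be He

Cell (r1,c4): row 1 has {He}; column 4 has {He,Li,Be} → H.
Cell (r3,c2): row 3 has {H,He,Li}; column 2 has {He} → Be.
Cell (r4,c1): row 4 has {He,Be}; column 1 has {H,He} → Li.
Cell (r4,c2): row 4 has {He,Li,Be}; column 2 has {He,Be} → H.
Cell (r1,c1): row 1 has {H,He}; column 1 has {H,He,Li} → Be.
Cell (r1,c2): row 1 has {H,He,Be}; column 2 has {H,He,Be} → Li.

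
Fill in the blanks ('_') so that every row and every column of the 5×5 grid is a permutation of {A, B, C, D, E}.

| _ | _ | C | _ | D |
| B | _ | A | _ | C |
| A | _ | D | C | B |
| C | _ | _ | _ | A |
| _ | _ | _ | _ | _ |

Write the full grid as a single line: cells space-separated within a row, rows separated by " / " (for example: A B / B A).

E A C B D / B D A E C / A E D C B / C B E D A / D C B A E

(r1,c1) = E
(r3,c2) = E
(r5,c1) = D
(r5,c5) = E
(r2,c2) = D
(r2,c4) = E
(r4,c2) = B
(r4,c3) = E
(r4,c4) = D
(r5,c3) = B
(r5,c4) = A
(r1,c2) = A
(r1,c4) = B
(r5,c2) = C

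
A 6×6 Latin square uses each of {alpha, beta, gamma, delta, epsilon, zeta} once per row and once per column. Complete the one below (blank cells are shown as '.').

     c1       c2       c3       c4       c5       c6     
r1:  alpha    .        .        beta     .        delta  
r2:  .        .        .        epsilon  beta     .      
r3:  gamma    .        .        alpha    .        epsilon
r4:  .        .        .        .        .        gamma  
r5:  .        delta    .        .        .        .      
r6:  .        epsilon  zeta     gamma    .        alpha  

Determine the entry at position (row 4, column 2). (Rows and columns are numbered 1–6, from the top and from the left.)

alpha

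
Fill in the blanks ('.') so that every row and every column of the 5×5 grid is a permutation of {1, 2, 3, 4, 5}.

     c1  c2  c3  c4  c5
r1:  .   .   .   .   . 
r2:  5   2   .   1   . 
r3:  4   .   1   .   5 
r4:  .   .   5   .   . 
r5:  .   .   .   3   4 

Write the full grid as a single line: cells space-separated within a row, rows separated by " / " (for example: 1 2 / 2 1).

2 4 3 5 1 / 5 2 4 1 3 / 4 3 1 2 5 / 3 1 5 4 2 / 1 5 2 3 4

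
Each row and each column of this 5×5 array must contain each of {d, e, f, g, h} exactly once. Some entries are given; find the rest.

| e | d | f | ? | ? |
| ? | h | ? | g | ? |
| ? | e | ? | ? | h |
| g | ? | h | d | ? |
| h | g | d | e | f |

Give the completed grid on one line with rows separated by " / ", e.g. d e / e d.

e d f h g / f h e g d / d e g f h / g f h d e / h g d e f

(r1,c4) = h
(r1,c5) = g
(r2,c3) = e
(r2,c5) = d
(r3,c3) = g
(r3,c4) = f
(r4,c2) = f
(r4,c5) = e
(r2,c1) = f
(r3,c1) = d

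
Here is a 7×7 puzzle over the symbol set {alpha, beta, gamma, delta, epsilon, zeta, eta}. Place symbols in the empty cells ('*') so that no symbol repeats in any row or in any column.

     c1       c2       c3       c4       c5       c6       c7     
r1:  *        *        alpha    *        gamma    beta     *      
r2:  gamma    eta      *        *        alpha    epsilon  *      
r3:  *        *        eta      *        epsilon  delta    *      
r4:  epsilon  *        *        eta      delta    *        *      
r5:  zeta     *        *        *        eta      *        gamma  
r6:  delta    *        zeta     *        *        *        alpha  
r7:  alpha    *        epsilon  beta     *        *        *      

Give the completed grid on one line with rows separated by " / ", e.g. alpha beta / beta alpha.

Cell (r1,c1): row 1 has {alpha,beta,gamma}; column 1 has {alpha,gamma,delta,epsilon,zeta} → eta.
Cell (r3,c1): row 3 has {delta,epsilon,eta}; column 1 has {alpha,gamma,delta,epsilon,zeta,eta} → beta.
Cell (r3,c7): row 3 has {beta,delta,epsilon,eta}; column 7 has {alpha,gamma} → zeta.
Cell (r4,c7): row 4 has {delta,epsilon,eta}; column 7 has {alpha,gamma,zeta} → beta.
Cell (r5,c6): row 5 has {gamma,zeta,eta}; column 6 has {beta,delta,epsilon} → alpha.
Cell (r6,c5): row 6 has {alpha,delta,zeta}; column 5 has {alpha,gamma,delta,epsilon,eta} → beta.
Cell (r7,c5): row 7 has {alpha,beta,epsilon}; column 5 has {alpha,beta,gamma,delta,epsilon,eta} → zeta.
Cell (r2,c7): row 2 has {alpha,gamma,epsilon,eta}; column 7 has {alpha,beta,gamma,zeta} → delta.
Cell (r4,c3): row 4 has {beta,delta,epsilon,eta}; column 3 has {alpha,epsilon,zeta,eta} → gamma.
Cell (r4,c6): row 4 has {beta,gamma,delta,epsilon,eta}; column 6 has {alpha,beta,delta,epsilon} → zeta.
Cell (r7,c7): row 7 has {alpha,beta,epsilon,zeta}; column 7 has {alpha,beta,gamma,delta,zeta} → eta.
Cell (r1,c7): row 1 has {alpha,beta,gamma,eta}; column 7 has {alpha,beta,gamma,delta,zeta,eta} → epsilon.
Cell (r2,c3): row 2 has {alpha,gamma,delta,epsilon,eta}; column 3 has {alpha,gamma,epsilon,zeta,eta} → beta.
Cell (r2,c4): row 2 has {alpha,beta,gamma,delta,epsilon,eta}; column 4 has {beta,eta} → zeta.
Cell (r4,c2): row 4 has {beta,gamma,delta,epsilon,zeta,eta}; column 2 has {eta} → alpha.
Cell (r5,c3): row 5 has {alpha,gamma,zeta,eta}; column 3 has {alpha,beta,gamma,epsilon,zeta,eta} → delta.
Cell (r5,c4): row 5 has {alpha,gamma,delta,zeta,eta}; column 4 has {beta,zeta,eta} → epsilon.
Cell (r6,c4): row 6 has {alpha,beta,delta,zeta}; column 4 has {beta,epsilon,zeta,eta} → gamma.
Cell (r6,c6): row 6 has {alpha,beta,gamma,delta,zeta}; column 6 has {alpha,beta,delta,epsilon,zeta} → eta.
Cell (r7,c6): row 7 has {alpha,beta,epsilon,zeta,eta}; column 6 has {alpha,beta,delta,epsilon,zeta,eta} → gamma.
Cell (r1,c4): row 1 has {alpha,beta,gamma,epsilon,eta}; column 4 has {beta,gamma,epsilon,zeta,eta} → delta.
Cell (r3,c2): row 3 has {beta,delta,epsilon,zeta,eta}; column 2 has {alpha,eta} → gamma.
Cell (r3,c4): row 3 has {beta,gamma,delta,epsilon,zeta,eta}; column 4 has {beta,gamma,delta,epsilon,zeta,eta} → alpha.
Cell (r5,c2): row 5 has {alpha,gamma,delta,epsilon,zeta,eta}; column 2 has {alpha,gamma,eta} → beta.
Cell (r6,c2): row 6 has {alpha,beta,gamma,delta,zeta,eta}; column 2 has {alpha,beta,gamma,eta} → epsilon.
Cell (r7,c2): row 7 has {alpha,beta,gamma,epsilon,zeta,eta}; column 2 has {alpha,beta,gamma,epsilon,eta} → delta.
Cell (r1,c2): row 1 has {alpha,beta,gamma,delta,epsilon,eta}; column 2 has {alpha,beta,gamma,delta,epsilon,eta} → zeta.

eta zeta alpha delta gamma beta epsilon / gamma eta beta zeta alpha epsilon delta / beta gamma eta alpha epsilon delta zeta / epsilon alpha gamma eta delta zeta beta / zeta beta delta epsilon eta alpha gamma / delta epsilon zeta gamma beta eta alpha / alpha delta epsilon beta zeta gamma eta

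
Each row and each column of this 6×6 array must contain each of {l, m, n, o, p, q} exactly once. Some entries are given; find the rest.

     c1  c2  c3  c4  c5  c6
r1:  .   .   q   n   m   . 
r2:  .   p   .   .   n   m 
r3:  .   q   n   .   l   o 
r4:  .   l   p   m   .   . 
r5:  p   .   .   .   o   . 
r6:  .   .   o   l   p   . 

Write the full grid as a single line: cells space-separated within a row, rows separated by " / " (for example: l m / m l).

l o q n m p / q p l o n m / m q n p l o / o l p m q n / p n m q o l / n m o l p q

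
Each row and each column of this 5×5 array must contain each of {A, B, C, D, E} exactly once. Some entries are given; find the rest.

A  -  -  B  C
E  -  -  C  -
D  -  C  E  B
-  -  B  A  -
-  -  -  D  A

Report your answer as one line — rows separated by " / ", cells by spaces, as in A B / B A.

A E D B C / E B A C D / D A C E B / C D B A E / B C E D A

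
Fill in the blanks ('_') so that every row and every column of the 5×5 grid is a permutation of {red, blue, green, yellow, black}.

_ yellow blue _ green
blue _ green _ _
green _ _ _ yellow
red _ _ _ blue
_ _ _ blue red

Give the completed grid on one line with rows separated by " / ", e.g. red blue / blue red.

black yellow blue red green / blue red green yellow black / green blue red black yellow / red black yellow green blue / yellow green black blue red

Cell (r1,c1): row 1 has {blue,green,yellow}; column 1 has {red,blue,green} → black.
Cell (r1,c4): row 1 has {blue,green,yellow,black}; column 4 has {blue} → red.
Cell (r2,c5): row 2 has {blue,green}; column 5 has {red,blue,green,yellow} → black.
Cell (r3,c4): row 3 has {green,yellow}; column 4 has {red,blue} → black.
Cell (r5,c1): row 5 has {red,blue}; column 1 has {red,blue,green,black} → yellow.
Cell (r5,c3): row 5 has {red,blue,yellow}; column 3 has {blue,green} → black.
Cell (r2,c2): row 2 has {blue,green,black}; column 2 has {yellow} → red.
Cell (r2,c4): row 2 has {red,blue,green,black}; column 4 has {red,blue,black} → yellow.
Cell (r3,c2): row 3 has {green,yellow,black}; column 2 has {red,yellow} → blue.
Cell (r3,c3): row 3 has {blue,green,yellow,black}; column 3 has {blue,green,black} → red.
Cell (r4,c3): row 4 has {red,blue}; column 3 has {red,blue,green,black} → yellow.
Cell (r4,c4): row 4 has {red,blue,yellow}; column 4 has {red,blue,yellow,black} → green.
Cell (r5,c2): row 5 has {red,blue,yellow,black}; column 2 has {red,blue,yellow} → green.
Cell (r4,c2): row 4 has {red,blue,green,yellow}; column 2 has {red,blue,green,yellow} → black.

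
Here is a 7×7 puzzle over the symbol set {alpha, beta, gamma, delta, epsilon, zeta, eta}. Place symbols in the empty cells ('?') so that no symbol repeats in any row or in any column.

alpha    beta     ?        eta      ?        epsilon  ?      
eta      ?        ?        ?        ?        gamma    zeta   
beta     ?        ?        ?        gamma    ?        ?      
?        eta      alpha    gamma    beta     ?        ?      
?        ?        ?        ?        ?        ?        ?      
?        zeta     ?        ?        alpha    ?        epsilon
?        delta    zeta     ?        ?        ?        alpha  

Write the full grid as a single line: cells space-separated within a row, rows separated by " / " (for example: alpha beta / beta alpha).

alpha beta delta eta zeta epsilon gamma / eta epsilon beta alpha delta gamma zeta / beta alpha epsilon zeta gamma delta eta / epsilon eta alpha gamma beta zeta delta / zeta gamma eta delta epsilon alpha beta / delta zeta gamma beta alpha eta epsilon / gamma delta zeta epsilon eta beta alpha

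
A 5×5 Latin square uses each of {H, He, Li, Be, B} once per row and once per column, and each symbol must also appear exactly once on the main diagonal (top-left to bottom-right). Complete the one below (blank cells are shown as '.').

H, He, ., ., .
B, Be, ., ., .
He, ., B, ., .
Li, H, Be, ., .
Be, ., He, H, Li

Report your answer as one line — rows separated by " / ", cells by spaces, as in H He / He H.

Cell (r1,c3): row 1 has {H,He}; column 3 has {He,Be,B} → Li.
Cell (r2,c3): row 2 has {Be,B}; column 3 has {He,Li,Be,B} → H.
Cell (r2,c5): row 2 has {H,Be,B}; column 5 has {Li} → He.
Cell (r3,c2): row 3 has {He,B}; column 2 has {H,He,Be} → Li.
Cell (r3,c4): row 3 has {He,Li,B}; column 4 has {H} → Be.
Cell (r3,c5): row 3 has {He,Li,Be,B}; column 5 has {He,Li} → H.
Cell (r4,c4): row 4 has {H,Li,Be}; column 4 has {H,Be}; the diagonal has {H,Li,Be,B} → He.
Cell (r4,c5): row 4 has {H,He,Li,Be}; column 5 has {H,He,Li} → B.
Cell (r5,c2): row 5 has {H,He,Li,Be}; column 2 has {H,He,Li,Be} → B.
Cell (r1,c4): row 1 has {H,He,Li}; column 4 has {H,He,Be} → B.
Cell (r1,c5): row 1 has {H,He,Li,B}; column 5 has {H,He,Li,B} → Be.
Cell (r2,c4): row 2 has {H,He,Be,B}; column 4 has {H,He,Be,B} → Li.

H He Li B Be / B Be H Li He / He Li B Be H / Li H Be He B / Be B He H Li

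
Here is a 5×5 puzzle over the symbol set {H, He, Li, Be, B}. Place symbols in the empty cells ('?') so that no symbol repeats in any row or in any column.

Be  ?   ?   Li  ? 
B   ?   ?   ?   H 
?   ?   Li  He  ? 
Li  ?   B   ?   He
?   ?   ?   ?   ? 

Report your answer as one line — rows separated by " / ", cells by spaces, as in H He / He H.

Be He H Li B / B Li He Be H / H B Li He Be / Li Be B H He / He H Be B Li

Cell (r1,c5): row 1 has {Li,Be}; column 5 has {H,He} → B.
Cell (r2,c4): row 2 has {H,B}; column 4 has {He,Li} → Be.
Cell (r3,c1): row 3 has {He,Li}; column 1 has {Li,Be,B} → H.
Cell (r3,c5): row 3 has {H,He,Li}; column 5 has {H,He,B} → Be.
Cell (r4,c4): row 4 has {He,Li,B}; column 4 has {He,Li,Be} → H.
Cell (r5,c1): row 5 is empty so far; column 1 has {H,Li,Be,B} → He.
Cell (r5,c4): row 5 has {He}; column 4 has {H,He,Li,Be} → B.
Cell (r5,c5): row 5 has {He,B}; column 5 has {H,He,Be,B} → Li.
Cell (r2,c3): row 2 has {H,Be,B}; column 3 has {Li,B} → He.
Cell (r3,c2): row 3 has {H,He,Li,Be}; column 2 is empty so far → B.
Cell (r4,c2): row 4 has {H,He,Li,B}; column 2 has {B} → Be.
Cell (r5,c2): row 5 has {He,Li,B}; column 2 has {Be,B} → H.
Cell (r5,c3): row 5 has {H,He,Li,B}; column 3 has {He,Li,B} → Be.
Cell (r1,c2): row 1 has {Li,Be,B}; column 2 has {H,Be,B} → He.
Cell (r1,c3): row 1 has {He,Li,Be,B}; column 3 has {He,Li,Be,B} → H.
Cell (r2,c2): row 2 has {H,He,Be,B}; column 2 has {H,He,Be,B} → Li.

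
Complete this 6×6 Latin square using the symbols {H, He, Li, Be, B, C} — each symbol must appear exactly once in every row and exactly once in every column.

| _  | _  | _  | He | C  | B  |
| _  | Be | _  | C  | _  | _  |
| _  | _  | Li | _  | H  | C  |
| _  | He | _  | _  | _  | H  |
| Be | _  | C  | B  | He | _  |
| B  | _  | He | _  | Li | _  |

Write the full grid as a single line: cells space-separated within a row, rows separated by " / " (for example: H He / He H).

H Li Be He C B / Li Be H C B He / He B Li Be H C / C He B Li Be H / Be H C B He Li / B C He H Li Be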